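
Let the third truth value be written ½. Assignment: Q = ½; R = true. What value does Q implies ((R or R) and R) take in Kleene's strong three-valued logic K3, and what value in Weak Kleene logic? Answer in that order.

true; ½

In Kleene's strong three-valued logic K3: R or R = true or true = true
(R or R) and R = true and true = true
Q implies ((R or R) and R) = ½ implies true = true
In Weak Kleene logic: R or R = true or true = true
(R or R) and R = true and true = true
Q implies ((R or R) and R) = ½ implies true = ½  [any arg is the third value ⇒ result is the third value]
They differ because Kleene's strong three-valued logic K3 and Weak Kleene logic treat ½ differently under the binary connectives.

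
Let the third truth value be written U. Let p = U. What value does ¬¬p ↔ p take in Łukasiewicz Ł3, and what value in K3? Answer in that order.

In Łukasiewicz Ł3: ¬p = ¬U = U
¬¬p = ¬U = U
¬¬p ↔ p = U ↔ U = true
In K3: ¬p = ¬U = U
¬¬p = ¬U = U
¬¬p ↔ p = U ↔ U = U
They differ because Łukasiewicz Ł3 and K3 treat U differently under implication.

true; U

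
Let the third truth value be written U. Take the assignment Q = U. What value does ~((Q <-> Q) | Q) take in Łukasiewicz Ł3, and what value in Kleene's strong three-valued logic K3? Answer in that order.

In Łukasiewicz Ł3: Q <-> Q = U <-> U = ⊤
(Q <-> Q) | Q = ⊤ | U = ⊤
~((Q <-> Q) | Q) = ~⊤ = ⊥
In Kleene's strong three-valued logic K3: Q <-> Q = U <-> U = U
(Q <-> Q) | Q = U | U = U
~((Q <-> Q) | Q) = ~U = U
They differ because Łukasiewicz Ł3 and Kleene's strong three-valued logic K3 treat U differently under implication.

⊥; U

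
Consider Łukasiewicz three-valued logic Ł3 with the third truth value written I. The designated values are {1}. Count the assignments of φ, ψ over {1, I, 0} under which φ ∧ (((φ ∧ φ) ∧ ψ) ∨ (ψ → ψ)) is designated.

Designated under: (φ=1, ψ=1); (φ=1, ψ=I); (φ=1, ψ=0).

3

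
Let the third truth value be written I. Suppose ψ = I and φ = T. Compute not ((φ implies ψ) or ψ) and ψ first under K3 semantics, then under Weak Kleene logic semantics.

In K3: φ implies ψ = T implies I = I  [not T or I]
(φ implies ψ) or ψ = I or I = I
not ((φ implies ψ) or ψ) = not I = I
not ((φ implies ψ) or ψ) and ψ = I and I = I
In Weak Kleene logic: φ implies ψ = T implies I = I  [any arg is the third value ⇒ result is the third value]
(φ implies ψ) or ψ = I or I = I
not ((φ implies ψ) or ψ) = not I = I
not ((φ implies ψ) or ψ) and ψ = I and I = I

I; I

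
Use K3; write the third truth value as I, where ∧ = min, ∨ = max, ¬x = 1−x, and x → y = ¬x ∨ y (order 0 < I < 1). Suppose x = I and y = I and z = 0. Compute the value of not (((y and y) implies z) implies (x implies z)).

I

y and y = I and I = I
(y and y) implies z = I implies 0 = I  [not I or 0]
x implies z = I implies 0 = I
((y and y) implies z) implies (x implies z) = I implies I = I
not (((y and y) implies z) implies (x implies z)) = not I = I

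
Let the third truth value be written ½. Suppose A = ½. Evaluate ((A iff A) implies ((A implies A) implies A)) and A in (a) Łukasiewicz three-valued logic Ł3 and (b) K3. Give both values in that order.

In Łukasiewicz three-valued logic Ł3: A iff A = ½ iff ½ = true
A implies A = ½ implies ½ = true
(A implies A) implies A = true implies ½ = ½
(A iff A) implies ((A implies A) implies A) = true implies ½ = ½
((A iff A) implies ((A implies A) implies A)) and A = ½ and ½ = ½
In K3: A iff A = ½ iff ½ = ½
A implies A = ½ implies ½ = ½  [not ½ or ½]
(A implies A) implies A = ½ implies ½ = ½
(A iff A) implies ((A implies A) implies A) = ½ implies ½ = ½
((A iff A) implies ((A implies A) implies A)) and A = ½ and ½ = ½

½; ½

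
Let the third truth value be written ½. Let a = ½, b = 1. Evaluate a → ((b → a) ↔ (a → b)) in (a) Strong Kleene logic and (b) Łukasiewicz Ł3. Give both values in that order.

In Strong Kleene logic: b → a = 1 → ½ = ½  [¬1 ∨ ½]
a → b = ½ → 1 = 1
(b → a) ↔ (a → b) = ½ ↔ 1 = ½
a → ((b → a) ↔ (a → b)) = ½ → ½ = ½
In Łukasiewicz Ł3: b → a = 1 → ½ = ½  [min(1, 1−1+½)]
a → b = ½ → 1 = 1
(b → a) ↔ (a → b) = ½ ↔ 1 = ½
a → ((b → a) ↔ (a → b)) = ½ → ½ = 1
They differ because Strong Kleene logic and Łukasiewicz Ł3 treat ½ differently under implication.

½; 1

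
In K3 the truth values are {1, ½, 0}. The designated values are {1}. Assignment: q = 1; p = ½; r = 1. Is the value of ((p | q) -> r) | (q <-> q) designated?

Yes

p | q = ½ | 1 = 1
(p | q) -> r = 1 -> 1 = 1
q <-> q = 1 <-> 1 = 1
((p | q) -> r) | (q <-> q) = 1 | 1 = 1
1 ∈ {1}.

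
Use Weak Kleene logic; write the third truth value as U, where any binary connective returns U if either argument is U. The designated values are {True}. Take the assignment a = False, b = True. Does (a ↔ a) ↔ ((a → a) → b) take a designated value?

a ↔ a = False ↔ False = True
a → a = False → False = True
(a → a) → b = True → True = True
(a ↔ a) ↔ ((a → a) → b) = True ↔ True = True
True ∈ {True}.

Yes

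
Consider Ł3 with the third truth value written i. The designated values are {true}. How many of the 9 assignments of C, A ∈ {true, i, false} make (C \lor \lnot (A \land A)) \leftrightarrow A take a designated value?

Designated under: (C=true, A=true); (C=i, A=i); (C=false, A=i).

3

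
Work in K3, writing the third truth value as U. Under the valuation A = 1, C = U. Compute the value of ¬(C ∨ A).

C ∨ A = U ∨ 1 = 1
¬(C ∨ A) = ¬1 = 0

0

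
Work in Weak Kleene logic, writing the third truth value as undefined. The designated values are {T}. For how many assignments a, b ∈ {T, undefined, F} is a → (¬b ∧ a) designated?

3

Designated under: (a=T, b=F); (a=F, b=T); (a=F, b=F).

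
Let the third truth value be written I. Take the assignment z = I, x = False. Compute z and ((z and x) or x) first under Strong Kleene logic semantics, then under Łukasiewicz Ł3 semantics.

False; False

In Strong Kleene logic: z and x = I and False = False
(z and x) or x = False or False = False
z and ((z and x) or x) = I and False = False
In Łukasiewicz Ł3: z and x = I and False = False
(z and x) or x = False or False = False
z and ((z and x) or x) = I and False = False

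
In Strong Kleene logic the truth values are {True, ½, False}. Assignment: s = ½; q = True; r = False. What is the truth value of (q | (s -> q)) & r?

False

s -> q = ½ -> True = True  [~½ | True]
q | (s -> q) = True | True = True
(q | (s -> q)) & r = True & False = False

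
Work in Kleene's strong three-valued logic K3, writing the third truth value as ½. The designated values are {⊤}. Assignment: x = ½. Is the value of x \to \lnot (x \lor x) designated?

No

x \lor x = ½ \lor ½ = ½
\lnot (x \lor x) = \lnot ½ = ½
x \to \lnot (x \lor x) = ½ \to ½ = ½  [\lnot ½ \lor ½]
½ ∉ {⊤}.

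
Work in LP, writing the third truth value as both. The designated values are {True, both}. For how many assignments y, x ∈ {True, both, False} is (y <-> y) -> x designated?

Of the 9 assignments, 7 give a value in {True, both}.

7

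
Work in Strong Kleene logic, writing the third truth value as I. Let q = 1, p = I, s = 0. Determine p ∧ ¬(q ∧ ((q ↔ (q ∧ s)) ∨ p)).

I

q ∧ s = 1 ∧ 0 = 0
q ↔ (q ∧ s) = 1 ↔ 0 = 0
(q ↔ (q ∧ s)) ∨ p = 0 ∨ I = I
q ∧ ((q ↔ (q ∧ s)) ∨ p) = 1 ∧ I = I
¬(q ∧ ((q ↔ (q ∧ s)) ∨ p)) = ¬I = I
p ∧ ¬(q ∧ ((q ↔ (q ∧ s)) ∨ p)) = I ∧ I = I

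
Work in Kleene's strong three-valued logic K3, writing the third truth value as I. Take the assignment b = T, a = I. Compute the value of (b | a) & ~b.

F

b | a = T | I = T
~b = ~T = F
(b | a) & ~b = T & F = F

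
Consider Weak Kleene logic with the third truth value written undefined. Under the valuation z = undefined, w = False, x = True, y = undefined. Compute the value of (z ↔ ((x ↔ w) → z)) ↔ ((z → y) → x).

x ↔ w = True ↔ False = False
(x ↔ w) → z = False → undefined = undefined  [any arg is the third value ⇒ result is the third value]
z ↔ ((x ↔ w) → z) = undefined ↔ undefined = undefined
z → y = undefined → undefined = undefined
(z → y) → x = undefined → True = undefined
(z ↔ ((x ↔ w) → z)) ↔ ((z → y) → x) = undefined ↔ undefined = undefined

undefined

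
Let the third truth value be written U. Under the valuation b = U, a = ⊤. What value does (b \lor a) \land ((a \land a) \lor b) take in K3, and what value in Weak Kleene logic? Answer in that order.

⊤; U

In K3: b \lor a = U \lor ⊤ = ⊤
a \land a = ⊤ \land ⊤ = ⊤
(a \land a) \lor b = ⊤ \lor U = ⊤
(b \lor a) \land ((a \land a) \lor b) = ⊤ \land ⊤ = ⊤
In Weak Kleene logic: b \lor a = U \lor ⊤ = U
a \land a = ⊤ \land ⊤ = ⊤
(a \land a) \lor b = ⊤ \lor U = U
(b \lor a) \land ((a \land a) \lor b) = U \land U = U
They differ because K3 and Weak Kleene logic treat U differently under the binary connectives.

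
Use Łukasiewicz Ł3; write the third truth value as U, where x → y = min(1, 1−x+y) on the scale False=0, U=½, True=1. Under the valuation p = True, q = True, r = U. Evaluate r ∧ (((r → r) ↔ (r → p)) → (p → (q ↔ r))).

U

r → r = U → U = True  [min(1, 1−½+½)]
r → p = U → True = True
(r → r) ↔ (r → p) = True ↔ True = True
q ↔ r = True ↔ U = U
p → (q ↔ r) = True → U = U
((r → r) ↔ (r → p)) → (p → (q ↔ r)) = True → U = U
r ∧ (((r → r) ↔ (r → p)) → (p → (q ↔ r))) = U ∧ U = U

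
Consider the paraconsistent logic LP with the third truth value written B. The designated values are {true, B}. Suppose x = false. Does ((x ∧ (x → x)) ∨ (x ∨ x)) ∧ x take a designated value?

No

x → x = false → false = true
x ∧ (x → x) = false ∧ true = false
x ∨ x = false ∨ false = false
(x ∧ (x → x)) ∨ (x ∨ x) = false ∨ false = false
((x ∧ (x → x)) ∨ (x ∨ x)) ∧ x = false ∧ false = false
false ∉ {true, B}.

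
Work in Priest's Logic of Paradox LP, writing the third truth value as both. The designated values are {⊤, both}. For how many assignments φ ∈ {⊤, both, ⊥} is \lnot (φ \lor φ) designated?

φ=⊤: ⊥ ·
φ=both: both ✓
φ=⊥: ⊤ ✓

2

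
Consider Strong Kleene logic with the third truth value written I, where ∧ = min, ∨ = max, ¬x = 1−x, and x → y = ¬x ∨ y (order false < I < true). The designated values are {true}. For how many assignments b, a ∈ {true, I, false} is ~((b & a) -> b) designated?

Of the 9 assignments, 0 give a value in {true}.

0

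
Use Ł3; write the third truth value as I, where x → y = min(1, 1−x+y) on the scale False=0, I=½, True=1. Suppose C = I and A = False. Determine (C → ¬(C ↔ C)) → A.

C ↔ C = I ↔ I = True
¬(C ↔ C) = ¬True = False
C → ¬(C ↔ C) = I → False = I
(C → ¬(C ↔ C)) → A = I → False = I

I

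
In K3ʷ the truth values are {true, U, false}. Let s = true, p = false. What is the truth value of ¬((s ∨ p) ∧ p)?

true

s ∨ p = true ∨ false = true
(s ∨ p) ∧ p = true ∧ false = false
¬((s ∨ p) ∧ p) = ¬false = true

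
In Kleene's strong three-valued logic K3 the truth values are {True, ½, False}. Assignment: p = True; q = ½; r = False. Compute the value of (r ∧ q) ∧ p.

r ∧ q = False ∧ ½ = False
(r ∧ q) ∧ p = False ∧ True = False

False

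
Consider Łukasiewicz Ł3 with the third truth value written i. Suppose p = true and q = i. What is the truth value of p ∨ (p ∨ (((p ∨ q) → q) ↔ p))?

p ∨ q = true ∨ i = true
(p ∨ q) → q = true → i = i  [min(1, 1−1+½)]
((p ∨ q) → q) ↔ p = i ↔ true = i
p ∨ (((p ∨ q) → q) ↔ p) = true ∨ i = true
p ∨ (p ∨ (((p ∨ q) → q) ↔ p)) = true ∨ true = true

true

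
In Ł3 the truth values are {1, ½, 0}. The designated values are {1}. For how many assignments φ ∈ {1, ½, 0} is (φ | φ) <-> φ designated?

3

φ=1: 1 ✓
φ=½: 1 ✓
φ=0: 1 ✓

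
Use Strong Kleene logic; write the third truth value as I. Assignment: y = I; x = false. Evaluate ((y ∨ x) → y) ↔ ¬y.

y ∨ x = I ∨ false = I
(y ∨ x) → y = I → I = I  [¬I ∨ I]
¬y = ¬I = I
((y ∨ x) → y) ↔ ¬y = I ↔ I = I

I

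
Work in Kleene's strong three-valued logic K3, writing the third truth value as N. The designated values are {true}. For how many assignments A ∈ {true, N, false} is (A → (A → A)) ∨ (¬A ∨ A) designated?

A=true: true ✓
A=N: N ·
A=false: true ✓

2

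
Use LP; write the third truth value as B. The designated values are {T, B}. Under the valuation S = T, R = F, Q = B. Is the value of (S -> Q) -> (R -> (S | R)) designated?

Yes

S -> Q = T -> B = B  [~T | B]
S | R = T | F = T
R -> (S | R) = F -> T = T
(S -> Q) -> (R -> (S | R)) = B -> T = T
T ∈ {T, B}.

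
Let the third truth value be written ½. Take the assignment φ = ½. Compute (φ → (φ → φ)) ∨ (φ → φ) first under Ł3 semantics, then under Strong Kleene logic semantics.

true; ½

In Ł3: φ → φ = ½ → ½ = true  [min(1, 1−½+½)]
φ → (φ → φ) = ½ → true = true
φ → φ = ½ → ½ = true
(φ → (φ → φ)) ∨ (φ → φ) = true ∨ true = true
In Strong Kleene logic: φ → φ = ½ → ½ = ½  [¬½ ∨ ½]
φ → (φ → φ) = ½ → ½ = ½
φ → φ = ½ → ½ = ½
(φ → (φ → φ)) ∨ (φ → φ) = ½ ∨ ½ = ½
They differ because Ł3 and Strong Kleene logic treat ½ differently under implication.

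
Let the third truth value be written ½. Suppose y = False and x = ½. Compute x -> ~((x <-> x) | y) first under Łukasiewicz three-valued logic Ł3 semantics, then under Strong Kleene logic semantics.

In Łukasiewicz three-valued logic Ł3: x <-> x = ½ <-> ½ = True
(x <-> x) | y = True | False = True
~((x <-> x) | y) = ~True = False
x -> ~((x <-> x) | y) = ½ -> False = ½
In Strong Kleene logic: x <-> x = ½ <-> ½ = ½
(x <-> x) | y = ½ | False = ½
~((x <-> x) | y) = ~½ = ½
x -> ~((x <-> x) | y) = ½ -> ½ = ½  [~½ | ½]

½; ½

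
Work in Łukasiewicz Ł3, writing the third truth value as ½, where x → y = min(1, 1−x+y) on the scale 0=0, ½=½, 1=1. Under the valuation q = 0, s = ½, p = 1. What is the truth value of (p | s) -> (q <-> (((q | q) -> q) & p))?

p | s = 1 | ½ = 1
q | q = 0 | 0 = 0
(q | q) -> q = 0 -> 0 = 1
((q | q) -> q) & p = 1 & 1 = 1
q <-> (((q | q) -> q) & p) = 0 <-> 1 = 0
(p | s) -> (q <-> (((q | q) -> q) & p)) = 1 -> 0 = 0

0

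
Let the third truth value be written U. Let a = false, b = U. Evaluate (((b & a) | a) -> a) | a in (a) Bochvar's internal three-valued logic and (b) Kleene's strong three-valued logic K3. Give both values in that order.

U; true

In Bochvar's internal three-valued logic: b & a = U & false = U
(b & a) | a = U | false = U
((b & a) | a) -> a = U -> false = U
(((b & a) | a) -> a) | a = U | false = U
In Kleene's strong three-valued logic K3: b & a = U & false = false
(b & a) | a = false | false = false
((b & a) | a) -> a = false -> false = true
(((b & a) | a) -> a) | a = true | false = true
They differ because Bochvar's internal three-valued logic and Kleene's strong three-valued logic K3 treat U differently under the binary connectives.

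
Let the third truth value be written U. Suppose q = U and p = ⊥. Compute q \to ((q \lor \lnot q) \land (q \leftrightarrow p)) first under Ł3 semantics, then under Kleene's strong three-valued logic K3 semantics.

⊤; U

In Ł3: \lnot q = \lnot U = U
q \lor \lnot q = U \lor U = U
q \leftrightarrow p = U \leftrightarrow ⊥ = U
(q \lor \lnot q) \land (q \leftrightarrow p) = U \land U = U
q \to ((q \lor \lnot q) \land (q \leftrightarrow p)) = U \to U = ⊤
In Kleene's strong three-valued logic K3: \lnot q = \lnot U = U
q \lor \lnot q = U \lor U = U
q \leftrightarrow p = U \leftrightarrow ⊥ = U
(q \lor \lnot q) \land (q \leftrightarrow p) = U \land U = U
q \to ((q \lor \lnot q) \land (q \leftrightarrow p)) = U \to U = U  [\lnot U \lor U]
They differ because Ł3 and Kleene's strong three-valued logic K3 treat U differently under implication.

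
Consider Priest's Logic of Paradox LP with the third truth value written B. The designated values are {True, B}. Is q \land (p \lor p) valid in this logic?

Countermodel: q=True, p=False gives False, which is not designated.

No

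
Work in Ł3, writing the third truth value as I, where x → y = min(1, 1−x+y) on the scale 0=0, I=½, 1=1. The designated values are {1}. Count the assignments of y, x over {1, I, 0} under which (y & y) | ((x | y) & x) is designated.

5

Of the 9 assignments, 5 give a value in {1}.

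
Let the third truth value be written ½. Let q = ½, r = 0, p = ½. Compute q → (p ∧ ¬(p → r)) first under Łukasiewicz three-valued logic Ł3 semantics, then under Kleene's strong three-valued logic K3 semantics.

1; ½

In Łukasiewicz three-valued logic Ł3: p → r = ½ → 0 = ½  [min(1, 1−½+0)]
¬(p → r) = ¬½ = ½
p ∧ ¬(p → r) = ½ ∧ ½ = ½
q → (p ∧ ¬(p → r)) = ½ → ½ = 1
In Kleene's strong three-valued logic K3: p → r = ½ → 0 = ½  [¬½ ∨ 0]
¬(p → r) = ¬½ = ½
p ∧ ¬(p → r) = ½ ∧ ½ = ½
q → (p ∧ ¬(p → r)) = ½ → ½ = ½
They differ because Łukasiewicz three-valued logic Ł3 and Kleene's strong three-valued logic K3 treat ½ differently under implication.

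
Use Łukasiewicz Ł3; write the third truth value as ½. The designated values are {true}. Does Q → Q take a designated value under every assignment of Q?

Every assignment of Q over {true, ½, false} gives a value in {true}.
In particular, with Q=½: Q → Q = true.

Yes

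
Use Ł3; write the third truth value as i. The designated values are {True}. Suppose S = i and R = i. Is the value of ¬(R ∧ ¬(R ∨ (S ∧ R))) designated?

No

S ∧ R = i ∧ i = i
R ∨ (S ∧ R) = i ∨ i = i
¬(R ∨ (S ∧ R)) = ¬i = i
R ∧ ¬(R ∨ (S ∧ R)) = i ∧ i = i
¬(R ∧ ¬(R ∨ (S ∧ R))) = ¬i = i
i ∉ {True}.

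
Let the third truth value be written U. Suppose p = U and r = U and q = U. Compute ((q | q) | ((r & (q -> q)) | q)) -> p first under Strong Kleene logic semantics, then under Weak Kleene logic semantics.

In Strong Kleene logic: q | q = U | U = U
q -> q = U -> U = U  [~U | U]
r & (q -> q) = U & U = U
(r & (q -> q)) | q = U | U = U
(q | q) | ((r & (q -> q)) | q) = U | U = U
((q | q) | ((r & (q -> q)) | q)) -> p = U -> U = U
In Weak Kleene logic: q | q = U | U = U
q -> q = U -> U = U  [any arg is the third value ⇒ result is the third value]
r & (q -> q) = U & U = U
(r & (q -> q)) | q = U | U = U
(q | q) | ((r & (q -> q)) | q) = U | U = U
((q | q) | ((r & (q -> q)) | q)) -> p = U -> U = U

U; U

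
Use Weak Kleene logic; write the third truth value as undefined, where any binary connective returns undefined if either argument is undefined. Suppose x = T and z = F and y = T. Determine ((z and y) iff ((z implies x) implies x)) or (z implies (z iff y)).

T

z and y = F and T = F
z implies x = F implies T = T
(z implies x) implies x = T implies T = T
(z and y) iff ((z implies x) implies x) = F iff T = F
z iff y = F iff T = F
z implies (z iff y) = F implies F = T
((z and y) iff ((z implies x) implies x)) or (z implies (z iff y)) = F or T = T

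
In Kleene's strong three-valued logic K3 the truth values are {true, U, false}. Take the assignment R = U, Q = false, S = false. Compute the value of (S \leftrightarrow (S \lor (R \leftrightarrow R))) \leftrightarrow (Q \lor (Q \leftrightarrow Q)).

R \leftrightarrow R = U \leftrightarrow U = U
S \lor (R \leftrightarrow R) = false \lor U = U
S \leftrightarrow (S \lor (R \leftrightarrow R)) = false \leftrightarrow U = U
Q \leftrightarrow Q = false \leftrightarrow false = true
Q \lor (Q \leftrightarrow Q) = false \lor true = true
(S \leftrightarrow (S \lor (R \leftrightarrow R))) \leftrightarrow (Q \lor (Q \leftrightarrow Q)) = U \leftrightarrow true = U

U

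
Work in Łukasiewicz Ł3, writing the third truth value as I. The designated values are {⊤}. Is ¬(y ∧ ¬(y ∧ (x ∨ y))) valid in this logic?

Countermodel: y=I, x=⊤ gives I, which is not designated.

No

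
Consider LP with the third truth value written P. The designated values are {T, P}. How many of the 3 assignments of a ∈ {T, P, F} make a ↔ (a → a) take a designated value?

2

a=T: T ✓
a=P: P ✓
a=F: F ·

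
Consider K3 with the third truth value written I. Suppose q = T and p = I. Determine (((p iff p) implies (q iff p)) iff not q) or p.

p iff p = I iff I = I
q iff p = T iff I = I
(p iff p) implies (q iff p) = I implies I = I  [not I or I]
not q = not T = F
((p iff p) implies (q iff p)) iff not q = I iff F = I
(((p iff p) implies (q iff p)) iff not q) or p = I or I = I

I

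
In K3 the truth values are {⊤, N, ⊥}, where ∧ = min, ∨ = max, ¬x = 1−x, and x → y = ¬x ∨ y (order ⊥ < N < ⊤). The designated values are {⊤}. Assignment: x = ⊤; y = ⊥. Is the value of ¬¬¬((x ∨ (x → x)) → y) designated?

Yes

x → x = ⊤ → ⊤ = ⊤
x ∨ (x → x) = ⊤ ∨ ⊤ = ⊤
(x ∨ (x → x)) → y = ⊤ → ⊥ = ⊥
¬((x ∨ (x → x)) → y) = ¬⊥ = ⊤
¬¬((x ∨ (x → x)) → y) = ¬⊤ = ⊥
¬¬¬((x ∨ (x → x)) → y) = ¬⊥ = ⊤
⊤ ∈ {⊤}.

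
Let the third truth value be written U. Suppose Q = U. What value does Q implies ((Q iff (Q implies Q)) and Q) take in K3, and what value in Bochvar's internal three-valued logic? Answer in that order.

In K3: Q implies Q = U implies U = U
Q iff (Q implies Q) = U iff U = U
(Q iff (Q implies Q)) and Q = U and U = U
Q implies ((Q iff (Q implies Q)) and Q) = U implies U = U
In Bochvar's internal three-valued logic: Q implies Q = U implies U = U  [any arg is the third value ⇒ result is the third value]
Q iff (Q implies Q) = U iff U = U
(Q iff (Q implies Q)) and Q = U and U = U
Q implies ((Q iff (Q implies Q)) and Q) = U implies U = U

U; U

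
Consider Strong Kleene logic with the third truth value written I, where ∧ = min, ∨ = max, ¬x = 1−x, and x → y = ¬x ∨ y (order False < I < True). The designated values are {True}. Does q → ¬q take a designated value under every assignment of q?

Countermodel: q=True gives False, which is not designated.

No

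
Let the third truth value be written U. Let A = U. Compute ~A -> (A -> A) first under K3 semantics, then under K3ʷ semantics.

U; U

In K3: ~A = ~U = U
A -> A = U -> U = U  [~U | U]
~A -> (A -> A) = U -> U = U
In K3ʷ: ~A = ~U = U
A -> A = U -> U = U
~A -> (A -> A) = U -> U = U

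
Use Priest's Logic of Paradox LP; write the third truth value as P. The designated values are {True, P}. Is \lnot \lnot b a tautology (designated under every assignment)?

No

Countermodel: b=False gives False, which is not designated.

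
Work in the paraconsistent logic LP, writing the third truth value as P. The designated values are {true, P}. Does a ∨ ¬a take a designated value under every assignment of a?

Yes

Every assignment of a over {true, P, false} gives a value in {true, P}.
In particular, with a=P: a ∨ ¬a = P.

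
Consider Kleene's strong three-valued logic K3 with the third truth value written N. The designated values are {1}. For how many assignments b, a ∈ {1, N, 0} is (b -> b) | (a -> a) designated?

Of the 9 assignments, 8 give a value in {1}.

8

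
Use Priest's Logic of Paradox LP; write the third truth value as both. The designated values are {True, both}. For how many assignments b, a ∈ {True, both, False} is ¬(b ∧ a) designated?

8

Of the 9 assignments, 8 give a value in {True, both}.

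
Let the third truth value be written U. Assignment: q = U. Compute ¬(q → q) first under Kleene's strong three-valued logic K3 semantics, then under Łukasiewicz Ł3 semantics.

U; ⊥

In Kleene's strong three-valued logic K3: q → q = U → U = U
¬(q → q) = ¬U = U
In Łukasiewicz Ł3: q → q = U → U = ⊤
¬(q → q) = ¬⊤ = ⊥
They differ because Kleene's strong three-valued logic K3 and Łukasiewicz Ł3 treat U differently under implication.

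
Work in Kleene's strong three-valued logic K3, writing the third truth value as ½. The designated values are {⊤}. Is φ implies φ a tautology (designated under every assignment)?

Countermodel: φ=½ gives ½, which is not designated.

No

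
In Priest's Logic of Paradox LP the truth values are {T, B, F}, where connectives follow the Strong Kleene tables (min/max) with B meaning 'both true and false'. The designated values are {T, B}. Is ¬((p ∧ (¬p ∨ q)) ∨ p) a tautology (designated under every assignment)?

Countermodel: p=T, q=T gives F, which is not designated.

No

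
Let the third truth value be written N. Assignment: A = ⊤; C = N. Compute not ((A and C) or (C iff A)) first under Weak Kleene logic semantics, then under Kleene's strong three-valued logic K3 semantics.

In Weak Kleene logic: A and C = ⊤ and N = N
C iff A = N iff ⊤ = N
(A and C) or (C iff A) = N or N = N
not ((A and C) or (C iff A)) = not N = N
In Kleene's strong three-valued logic K3: A and C = ⊤ and N = N
C iff A = N iff ⊤ = N
(A and C) or (C iff A) = N or N = N
not ((A and C) or (C iff A)) = not N = N

N; N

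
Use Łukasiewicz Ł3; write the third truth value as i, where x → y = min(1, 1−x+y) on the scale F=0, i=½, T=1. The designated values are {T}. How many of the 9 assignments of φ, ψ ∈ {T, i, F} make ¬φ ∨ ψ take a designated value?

5

Of the 9 assignments, 5 give a value in {T}.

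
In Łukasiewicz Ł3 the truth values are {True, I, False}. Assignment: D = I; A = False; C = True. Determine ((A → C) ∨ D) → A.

False

A → C = False → True = True
(A → C) ∨ D = True ∨ I = True
((A → C) ∨ D) → A = True → False = False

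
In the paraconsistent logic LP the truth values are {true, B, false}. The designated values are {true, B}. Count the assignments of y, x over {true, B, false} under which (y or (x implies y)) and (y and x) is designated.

Designated under: (y=true, x=true); (y=true, x=B); (y=B, x=true); (y=B, x=B).

4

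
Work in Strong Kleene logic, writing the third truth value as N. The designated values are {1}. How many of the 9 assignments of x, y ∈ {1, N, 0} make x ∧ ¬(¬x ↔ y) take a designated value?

1

Designated under: (x=1, y=1).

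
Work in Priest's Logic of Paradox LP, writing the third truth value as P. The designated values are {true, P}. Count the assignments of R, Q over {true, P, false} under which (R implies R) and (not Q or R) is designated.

8

Of the 9 assignments, 8 give a value in {true, P}.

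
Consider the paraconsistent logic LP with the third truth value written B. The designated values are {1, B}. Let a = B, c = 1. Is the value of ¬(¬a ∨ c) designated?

No

¬a = ¬B = B
¬a ∨ c = B ∨ 1 = 1
¬(¬a ∨ c) = ¬1 = 0
0 ∉ {1, B}.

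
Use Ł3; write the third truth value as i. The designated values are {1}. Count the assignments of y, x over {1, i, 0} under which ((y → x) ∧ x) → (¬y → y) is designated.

7

Of the 9 assignments, 7 give a value in {1}.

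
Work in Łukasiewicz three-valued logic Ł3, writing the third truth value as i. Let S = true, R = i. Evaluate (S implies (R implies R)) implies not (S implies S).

false

R implies R = i implies i = true  [min(1, 1−½+½)]
S implies (R implies R) = true implies true = true
S implies S = true implies true = true
not (S implies S) = not true = false
(S implies (R implies R)) implies not (S implies S) = true implies false = false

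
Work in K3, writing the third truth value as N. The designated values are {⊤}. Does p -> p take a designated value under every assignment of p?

Countermodel: p=N gives N, which is not designated.

No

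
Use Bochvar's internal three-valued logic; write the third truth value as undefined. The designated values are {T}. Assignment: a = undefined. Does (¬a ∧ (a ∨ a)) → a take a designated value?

No

¬a = ¬undefined = undefined
a ∨ a = undefined ∨ undefined = undefined
¬a ∧ (a ∨ a) = undefined ∧ undefined = undefined
(¬a ∧ (a ∨ a)) → a = undefined → undefined = undefined  [any arg is the third value ⇒ result is the third value]
undefined ∉ {T}.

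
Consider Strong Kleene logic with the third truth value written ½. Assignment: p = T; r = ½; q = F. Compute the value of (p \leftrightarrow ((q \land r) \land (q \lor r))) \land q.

F

q \land r = F \land ½ = F
q \lor r = F \lor ½ = ½
(q \land r) \land (q \lor r) = F \land ½ = F
p \leftrightarrow ((q \land r) \land (q \lor r)) = T \leftrightarrow F = F
(p \leftrightarrow ((q \land r) \land (q \lor r))) \land q = F \land F = F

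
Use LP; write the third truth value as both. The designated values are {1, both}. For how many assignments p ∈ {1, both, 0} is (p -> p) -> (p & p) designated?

p=1: 1 ✓
p=both: both ✓
p=0: 0 ·

2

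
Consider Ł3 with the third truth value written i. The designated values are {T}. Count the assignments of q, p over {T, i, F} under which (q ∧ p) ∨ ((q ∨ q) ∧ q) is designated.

3

Designated under: (q=T, p=T); (q=T, p=i); (q=T, p=F).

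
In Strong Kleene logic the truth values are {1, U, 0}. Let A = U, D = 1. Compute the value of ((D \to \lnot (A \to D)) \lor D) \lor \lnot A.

1

A \to D = U \to 1 = 1  [\lnot U \lor 1]
\lnot (A \to D) = \lnot 1 = 0
D \to \lnot (A \to D) = 1 \to 0 = 0
(D \to \lnot (A \to D)) \lor D = 0 \lor 1 = 1
\lnot A = \lnot U = U
((D \to \lnot (A \to D)) \lor D) \lor \lnot A = 1 \lor U = 1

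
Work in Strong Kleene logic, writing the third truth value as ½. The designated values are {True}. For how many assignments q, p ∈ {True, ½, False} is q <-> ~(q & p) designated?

1

Designated under: (q=True, p=False).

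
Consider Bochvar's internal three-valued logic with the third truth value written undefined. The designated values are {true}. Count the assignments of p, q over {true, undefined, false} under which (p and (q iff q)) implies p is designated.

4

Designated under: (p=true, q=true); (p=true, q=false); (p=false, q=true); (p=false, q=false).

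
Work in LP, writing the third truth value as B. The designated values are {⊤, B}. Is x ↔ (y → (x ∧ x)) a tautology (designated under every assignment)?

No

Countermodel: x=⊥, y=⊥ gives ⊥, which is not designated.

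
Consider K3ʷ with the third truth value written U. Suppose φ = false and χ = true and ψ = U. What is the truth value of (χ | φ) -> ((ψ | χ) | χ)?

χ | φ = true | false = true
ψ | χ = U | true = U
(ψ | χ) | χ = U | true = U
(χ | φ) -> ((ψ | χ) | χ) = true -> U = U

U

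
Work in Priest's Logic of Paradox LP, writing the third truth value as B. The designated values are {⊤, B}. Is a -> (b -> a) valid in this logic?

Every assignment of a, b over {⊤, B, ⊥} gives a value in {⊤, B}.
In particular, with a=B, b=B: a -> (b -> a) = B.

Yes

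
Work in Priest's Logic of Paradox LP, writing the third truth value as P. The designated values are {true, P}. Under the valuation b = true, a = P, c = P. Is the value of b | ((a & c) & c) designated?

Yes

a & c = P & P = P
(a & c) & c = P & P = P
b | ((a & c) & c) = true | P = true
true ∈ {true, P}.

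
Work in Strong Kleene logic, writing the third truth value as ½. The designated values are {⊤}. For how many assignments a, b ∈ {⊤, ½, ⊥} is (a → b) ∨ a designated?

Of the 9 assignments, 7 give a value in {⊤}.

7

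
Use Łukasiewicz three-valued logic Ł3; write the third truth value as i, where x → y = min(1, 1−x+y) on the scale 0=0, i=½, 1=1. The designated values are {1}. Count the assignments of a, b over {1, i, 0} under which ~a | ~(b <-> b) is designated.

Designated under: (a=0, b=1); (a=0, b=i); (a=0, b=0).

3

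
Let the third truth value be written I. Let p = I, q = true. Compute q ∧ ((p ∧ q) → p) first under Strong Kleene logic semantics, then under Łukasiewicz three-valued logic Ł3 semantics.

I; true

In Strong Kleene logic: p ∧ q = I ∧ true = I
(p ∧ q) → p = I → I = I  [¬I ∨ I]
q ∧ ((p ∧ q) → p) = true ∧ I = I
In Łukasiewicz three-valued logic Ł3: p ∧ q = I ∧ true = I
(p ∧ q) → p = I → I = true  [min(1, 1−½+½)]
q ∧ ((p ∧ q) → p) = true ∧ true = true
They differ because Strong Kleene logic and Łukasiewicz three-valued logic Ł3 treat I differently under implication.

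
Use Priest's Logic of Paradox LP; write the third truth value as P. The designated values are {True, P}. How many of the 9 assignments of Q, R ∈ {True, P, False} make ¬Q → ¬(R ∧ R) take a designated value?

Of the 9 assignments, 8 give a value in {True, P}.

8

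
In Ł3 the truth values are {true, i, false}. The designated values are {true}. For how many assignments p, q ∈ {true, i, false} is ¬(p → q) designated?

1

Designated under: (p=true, q=false).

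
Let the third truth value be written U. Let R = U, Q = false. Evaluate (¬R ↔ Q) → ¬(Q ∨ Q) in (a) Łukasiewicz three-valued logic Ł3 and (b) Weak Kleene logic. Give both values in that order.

true; U

In Łukasiewicz three-valued logic Ł3: ¬R = ¬U = U
¬R ↔ Q = U ↔ false = U  [1 − |½−0|]
Q ∨ Q = false ∨ false = false
¬(Q ∨ Q) = ¬false = true
(¬R ↔ Q) → ¬(Q ∨ Q) = U → true = true
In Weak Kleene logic: ¬R = ¬U = U
¬R ↔ Q = U ↔ false = U
Q ∨ Q = false ∨ false = false
¬(Q ∨ Q) = ¬false = true
(¬R ↔ Q) → ¬(Q ∨ Q) = U → true = U
They differ because Łukasiewicz three-valued logic Ł3 and Weak Kleene logic treat U differently under the binary connectives.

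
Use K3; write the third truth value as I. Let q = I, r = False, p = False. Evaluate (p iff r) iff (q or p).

p iff r = False iff False = True
q or p = I or False = I
(p iff r) iff (q or p) = True iff I = I

I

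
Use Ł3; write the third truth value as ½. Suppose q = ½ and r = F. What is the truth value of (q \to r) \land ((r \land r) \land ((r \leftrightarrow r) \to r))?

q \to r = ½ \to F = ½  [min(1, 1−½+0)]
r \land r = F \land F = F
r \leftrightarrow r = F \leftrightarrow F = T
(r \leftrightarrow r) \to r = T \to F = F
(r \land r) \land ((r \leftrightarrow r) \to r) = F \land F = F
(q \to r) \land ((r \land r) \land ((r \leftrightarrow r) \to r)) = ½ \land F = F

F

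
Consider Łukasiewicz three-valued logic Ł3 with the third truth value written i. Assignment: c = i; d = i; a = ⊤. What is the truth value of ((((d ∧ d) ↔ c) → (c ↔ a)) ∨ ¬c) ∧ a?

i

d ∧ d = i ∧ i = i
(d ∧ d) ↔ c = i ↔ i = ⊤
c ↔ a = i ↔ ⊤ = i
((d ∧ d) ↔ c) → (c ↔ a) = ⊤ → i = i
¬c = ¬i = i
(((d ∧ d) ↔ c) → (c ↔ a)) ∨ ¬c = i ∨ i = i
((((d ∧ d) ↔ c) → (c ↔ a)) ∨ ¬c) ∧ a = i ∧ ⊤ = i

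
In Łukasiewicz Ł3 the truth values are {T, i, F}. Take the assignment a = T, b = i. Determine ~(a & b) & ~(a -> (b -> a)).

a & b = T & i = i
~(a & b) = ~i = i
b -> a = i -> T = T  [min(1, 1−½+1)]
a -> (b -> a) = T -> T = T
~(a -> (b -> a)) = ~T = F
~(a & b) & ~(a -> (b -> a)) = i & F = F

F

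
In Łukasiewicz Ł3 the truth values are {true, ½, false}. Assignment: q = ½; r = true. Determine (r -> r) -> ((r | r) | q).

r -> r = true -> true = true
r | r = true | true = true
(r | r) | q = true | ½ = true
(r -> r) -> ((r | r) | q) = true -> true = true

true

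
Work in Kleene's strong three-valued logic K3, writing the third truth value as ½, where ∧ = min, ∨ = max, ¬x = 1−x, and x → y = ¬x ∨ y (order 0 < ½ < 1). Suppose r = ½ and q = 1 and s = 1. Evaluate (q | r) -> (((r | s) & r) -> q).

q | r = 1 | ½ = 1
r | s = ½ | 1 = 1
(r | s) & r = 1 & ½ = ½
((r | s) & r) -> q = ½ -> 1 = 1  [~½ | 1]
(q | r) -> (((r | s) & r) -> q) = 1 -> 1 = 1

1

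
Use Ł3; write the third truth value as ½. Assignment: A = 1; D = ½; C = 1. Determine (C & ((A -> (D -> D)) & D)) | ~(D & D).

D -> D = ½ -> ½ = 1  [min(1, 1−½+½)]
A -> (D -> D) = 1 -> 1 = 1
(A -> (D -> D)) & D = 1 & ½ = ½
C & ((A -> (D -> D)) & D) = 1 & ½ = ½
D & D = ½ & ½ = ½
~(D & D) = ~½ = ½
(C & ((A -> (D -> D)) & D)) | ~(D & D) = ½ | ½ = ½

½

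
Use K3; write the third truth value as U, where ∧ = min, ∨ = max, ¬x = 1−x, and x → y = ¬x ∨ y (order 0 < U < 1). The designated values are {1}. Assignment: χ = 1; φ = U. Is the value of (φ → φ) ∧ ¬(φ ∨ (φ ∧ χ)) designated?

No

φ → φ = U → U = U
φ ∧ χ = U ∧ 1 = U
φ ∨ (φ ∧ χ) = U ∨ U = U
¬(φ ∨ (φ ∧ χ)) = ¬U = U
(φ → φ) ∧ ¬(φ ∨ (φ ∧ χ)) = U ∧ U = U
U ∉ {1}.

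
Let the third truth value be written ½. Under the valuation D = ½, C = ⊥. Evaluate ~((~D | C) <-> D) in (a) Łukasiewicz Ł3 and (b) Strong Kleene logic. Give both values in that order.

⊥; ½

In Łukasiewicz Ł3: ~D = ~½ = ½
~D | C = ½ | ⊥ = ½
(~D | C) <-> D = ½ <-> ½ = ⊤  [1 − |½−½|]
~((~D | C) <-> D) = ~⊤ = ⊥
In Strong Kleene logic: ~D = ~½ = ½
~D | C = ½ | ⊥ = ½
(~D | C) <-> D = ½ <-> ½ = ½
~((~D | C) <-> D) = ~½ = ½
They differ because Łukasiewicz Ł3 and Strong Kleene logic treat ½ differently under implication.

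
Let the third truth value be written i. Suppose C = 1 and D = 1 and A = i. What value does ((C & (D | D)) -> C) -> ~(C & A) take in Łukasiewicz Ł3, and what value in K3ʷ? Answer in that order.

i; i

In Łukasiewicz Ł3: D | D = 1 | 1 = 1
C & (D | D) = 1 & 1 = 1
(C & (D | D)) -> C = 1 -> 1 = 1
C & A = 1 & i = i
~(C & A) = ~i = i
((C & (D | D)) -> C) -> ~(C & A) = 1 -> i = i  [min(1, 1−1+½)]
In K3ʷ: D | D = 1 | 1 = 1
C & (D | D) = 1 & 1 = 1
(C & (D | D)) -> C = 1 -> 1 = 1
C & A = 1 & i = i
~(C & A) = ~i = i
((C & (D | D)) -> C) -> ~(C & A) = 1 -> i = i  [any arg is the third value ⇒ result is the third value]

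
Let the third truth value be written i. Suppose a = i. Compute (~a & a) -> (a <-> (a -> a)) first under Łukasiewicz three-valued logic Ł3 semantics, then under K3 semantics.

In Łukasiewicz three-valued logic Ł3: ~a = ~i = i
~a & a = i & i = i
a -> a = i -> i = ⊤  [min(1, 1−½+½)]
a <-> (a -> a) = i <-> ⊤ = i
(~a & a) -> (a <-> (a -> a)) = i -> i = ⊤
In K3: ~a = ~i = i
~a & a = i & i = i
a -> a = i -> i = i  [~i | i]
a <-> (a -> a) = i <-> i = i
(~a & a) -> (a <-> (a -> a)) = i -> i = i
They differ because Łukasiewicz three-valued logic Ł3 and K3 treat i differently under implication.

⊤; i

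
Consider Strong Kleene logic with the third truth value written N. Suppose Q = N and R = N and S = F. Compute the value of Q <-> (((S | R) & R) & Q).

S | R = F | N = N
(S | R) & R = N & N = N
((S | R) & R) & Q = N & N = N
Q <-> (((S | R) & R) & Q) = N <-> N = N

N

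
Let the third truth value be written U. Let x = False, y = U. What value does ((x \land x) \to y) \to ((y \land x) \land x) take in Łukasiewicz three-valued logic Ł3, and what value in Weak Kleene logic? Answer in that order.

In Łukasiewicz three-valued logic Ł3: x \land x = False \land False = False
(x \land x) \to y = False \to U = True
y \land x = U \land False = False
(y \land x) \land x = False \land False = False
((x \land x) \to y) \to ((y \land x) \land x) = True \to False = False
In Weak Kleene logic: x \land x = False \land False = False
(x \land x) \to y = False \to U = U
y \land x = U \land False = U
(y \land x) \land x = U \land False = U
((x \land x) \to y) \to ((y \land x) \land x) = U \to U = U
They differ because Łukasiewicz three-valued logic Ł3 and Weak Kleene logic treat U differently under the binary connectives.

False; U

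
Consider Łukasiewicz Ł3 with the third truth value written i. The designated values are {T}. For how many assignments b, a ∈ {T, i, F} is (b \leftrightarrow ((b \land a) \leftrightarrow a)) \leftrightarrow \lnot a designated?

Designated under: (b=T, a=F); (b=i, a=i); (b=F, a=i).

3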